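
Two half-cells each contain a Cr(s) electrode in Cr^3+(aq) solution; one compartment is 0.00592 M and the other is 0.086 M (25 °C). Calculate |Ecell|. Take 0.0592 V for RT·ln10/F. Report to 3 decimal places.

For a concentration cell E°cell = 0, since both electrodes use the same couple.
The compartment with the higher Cr^3+(aq) concentration (0.086 M) acts as the cathode; ions are reduced there and produced at the dilute (0.00592 M) anode.
With n = 3, Ecell = −(0.0592/3)·log([dilute]/[conc]) = −(0.0592/3)·log(0.00592/0.086) = +0.023 V.

0.023 V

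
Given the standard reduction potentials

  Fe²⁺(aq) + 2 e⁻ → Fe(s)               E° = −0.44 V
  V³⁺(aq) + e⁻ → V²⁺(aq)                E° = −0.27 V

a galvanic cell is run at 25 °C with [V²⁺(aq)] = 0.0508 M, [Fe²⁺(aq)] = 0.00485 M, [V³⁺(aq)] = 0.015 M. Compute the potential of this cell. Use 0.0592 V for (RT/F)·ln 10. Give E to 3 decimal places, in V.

The V³⁺/V²⁺ couple has the more positive E°, so it is the cathode; Fe²⁺/Fe is the anode.
E°cell = −0.27 − (−0.44) = +0.17 V, with n = 2 electrons transferred.
For the overall reaction 2 V³⁺(aq) + Fe(s) → 2 V²⁺(aq) + Fe²⁺(aq), Q = ([V²⁺(aq)]^2·[Fe²⁺(aq)]) / [V³⁺(aq)]^2 = 0.0556, giving log Q = −1.255.
E = E° − (0.0592/n)·log Q = +0.17 − (0.0592/2)(−1.255) = +0.207 V.

+0.207 V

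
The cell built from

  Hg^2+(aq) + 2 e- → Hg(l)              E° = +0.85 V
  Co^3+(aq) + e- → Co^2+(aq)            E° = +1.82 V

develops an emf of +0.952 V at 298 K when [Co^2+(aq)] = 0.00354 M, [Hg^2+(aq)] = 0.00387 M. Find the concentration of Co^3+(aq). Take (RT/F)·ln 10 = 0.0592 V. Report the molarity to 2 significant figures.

0.00011 M

With Co³⁺/Co²⁺ at the cathode and Hg²⁺/Hg at the anode, E°cell = +1.82 − (+0.85) = +0.97 V (n = 2).
From the Nernst equation, log Q = n(E° − E)/0.0592 = 2·(+0.97 − (+0.952))/0.0592 = 0.608.
The balanced reaction is 2 Co^3+(aq) + Hg(l) → 2 Co^2+(aq) + Hg^2+(aq), so Q = ([Co^2+(aq)]^2·[Hg^2+(aq)]) / [Co^3+(aq)]^2.
Substituting the known concentrations and solving, log [Co^3+(aq)] = −3.961 and [Co^3+(aq)] = 0.00011 M.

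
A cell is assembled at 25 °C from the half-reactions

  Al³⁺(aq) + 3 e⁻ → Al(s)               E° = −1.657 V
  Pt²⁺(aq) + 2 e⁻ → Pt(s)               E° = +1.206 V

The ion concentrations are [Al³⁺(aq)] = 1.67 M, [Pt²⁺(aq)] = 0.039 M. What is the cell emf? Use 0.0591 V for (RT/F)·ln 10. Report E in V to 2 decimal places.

Since E°(Pt²⁺/Pt) > E°(Al³⁺/Al), Pt²⁺/Pt serves as the cathode.
E°cell = E°cat − E°an = +1.206 − (−1.657) = +2.863 V; n = 6.
Balancing gives 3 Pt²⁺(aq) + 2 Al(s) → 3 Pt(s) + 2 Al³⁺(aq); hence Q = [Al³⁺(aq)]^2 / [Pt²⁺(aq)]^3 = 4.7×10^4 (log Q = 4.672).
By the Nernst equation, E = +2.863 − (0.0591/6)·(4.672) = +2.82 V.

+2.82 V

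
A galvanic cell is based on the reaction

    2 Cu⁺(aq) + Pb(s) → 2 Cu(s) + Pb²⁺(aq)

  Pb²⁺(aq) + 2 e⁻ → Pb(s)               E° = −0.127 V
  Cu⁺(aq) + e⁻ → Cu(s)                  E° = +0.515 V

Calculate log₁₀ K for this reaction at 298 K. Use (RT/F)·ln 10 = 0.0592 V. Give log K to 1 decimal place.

log K = 21.7

The Cu⁺/Cu couple is reduced (cathode); E°cell = +0.515 − (−0.127) = +0.642 V with n = 2.
At equilibrium E = 0, so log K = nE°cell / 0.0592 = (2)(+0.642) / 0.0592 = 21.7.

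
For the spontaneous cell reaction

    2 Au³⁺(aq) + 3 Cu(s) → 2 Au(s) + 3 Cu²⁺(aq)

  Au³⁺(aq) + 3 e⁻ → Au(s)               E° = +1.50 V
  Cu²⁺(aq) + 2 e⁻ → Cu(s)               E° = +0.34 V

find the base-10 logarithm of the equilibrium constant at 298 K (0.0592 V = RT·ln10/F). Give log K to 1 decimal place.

The Au³⁺/Au couple is reduced (cathode); E°cell = +1.50 − (+0.34) = +1.16 V with n = 6.
At equilibrium E = 0, so log K = nE°cell / 0.0592 = (6)(+1.16) / 0.0592 = 117.6.

log K = 117.6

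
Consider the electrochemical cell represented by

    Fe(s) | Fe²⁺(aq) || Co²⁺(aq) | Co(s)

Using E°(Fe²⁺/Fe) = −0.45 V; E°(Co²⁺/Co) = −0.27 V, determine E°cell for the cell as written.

+0.18 V

By convention the left-hand electrode in cell notation is the anode (oxidation) and the right-hand electrode is the cathode (reduction).
E°cell = E°(right) − E°(left) = −0.27 − (−0.45) = +0.18 V.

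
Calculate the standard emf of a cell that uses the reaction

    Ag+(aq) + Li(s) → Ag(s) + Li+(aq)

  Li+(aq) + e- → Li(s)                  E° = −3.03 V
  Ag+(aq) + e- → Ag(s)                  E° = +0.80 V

+3.83 V

In the reaction as written, Ag+(aq) is reduced (cathode) and Li+(aq) is produced by oxidation at the anode.
E°cell = E°(cathode) − E°(anode) = +0.80 − (−3.03) = +3.83 V.
The positive value indicates the reaction is spontaneous as written.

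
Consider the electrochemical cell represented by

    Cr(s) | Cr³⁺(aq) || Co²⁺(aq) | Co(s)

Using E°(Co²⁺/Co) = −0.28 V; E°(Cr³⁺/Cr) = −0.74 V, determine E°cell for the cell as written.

+0.46 V

By convention the left-hand electrode in cell notation is the anode (oxidation) and the right-hand electrode is the cathode (reduction).
E°cell = E°(right) − E°(left) = −0.28 − (−0.74) = +0.46 V.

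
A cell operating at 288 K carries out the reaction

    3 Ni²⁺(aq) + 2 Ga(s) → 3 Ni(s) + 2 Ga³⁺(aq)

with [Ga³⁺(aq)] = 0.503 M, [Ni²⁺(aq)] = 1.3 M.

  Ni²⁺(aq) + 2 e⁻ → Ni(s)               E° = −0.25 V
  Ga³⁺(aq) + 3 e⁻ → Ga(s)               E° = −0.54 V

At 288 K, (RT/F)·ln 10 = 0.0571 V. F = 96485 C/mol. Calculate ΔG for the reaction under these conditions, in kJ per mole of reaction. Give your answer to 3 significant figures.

The standard cell potential is −0.25 − (−0.54) = +0.29 V, with n = 6 electrons in the balanced equation.
Q = [Ga³⁺(aq)]^2 / [Ni²⁺(aq)]^3 = 0.115, so log Q = −0.939 and E = +0.29 − (0.0571/6)(−0.939) = +0.2989 V.
Then ΔG = −nFE = −6 × 96485 × +0.2989 J/mol = −173 kJ/mol.

−173 kJ/mol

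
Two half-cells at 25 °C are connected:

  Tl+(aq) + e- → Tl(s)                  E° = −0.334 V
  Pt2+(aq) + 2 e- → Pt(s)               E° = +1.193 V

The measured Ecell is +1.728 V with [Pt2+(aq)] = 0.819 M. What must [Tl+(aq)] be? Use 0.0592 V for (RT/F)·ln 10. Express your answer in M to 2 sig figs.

0.00036 M

The Pt²⁺/Pt couple has the larger reduction potential, so it is the cathode: E°cell = +1.193 − (−0.334) = +1.527 V and n = 2.
Rearranging E = E° − (0.0592/n)·log Q gives log Q = 2(+1.527 − (+1.728))/0.0592 = −6.791.
The balanced reaction is Pt2+(aq) + 2 Tl(s) → Pt(s) + 2 Tl+(aq), so Q = [Tl+(aq)]^2 / [Pt2+(aq)].
Substituting the known concentrations and solving, log [Tl+(aq)] = −3.439 and [Tl+(aq)] = 0.00036 M.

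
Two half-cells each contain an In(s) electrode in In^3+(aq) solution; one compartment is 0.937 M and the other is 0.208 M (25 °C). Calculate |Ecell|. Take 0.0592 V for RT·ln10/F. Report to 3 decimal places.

For a concentration cell E°cell = 0, since both electrodes use the same couple.
The compartment with the higher In^3+(aq) concentration (0.937 M) acts as the cathode; ions are reduced there and produced at the dilute (0.208 M) anode.
With n = 3, Ecell = −(0.0592/3)·log([dilute]/[conc]) = −(0.0592/3)·log(0.208/0.937) = +0.013 V.

0.013 V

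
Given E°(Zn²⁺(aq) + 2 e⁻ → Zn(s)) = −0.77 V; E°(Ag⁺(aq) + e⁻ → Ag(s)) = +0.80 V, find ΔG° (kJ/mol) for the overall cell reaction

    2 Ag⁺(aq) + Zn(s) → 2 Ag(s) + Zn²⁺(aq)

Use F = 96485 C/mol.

−303 kJ/mol

In the reaction as written Ag⁺(aq) is reduced, so the Ag⁺/Ag couple is the cathode and Zn²⁺/Zn is the anode.
E°cell = +0.80 − (−0.77) = +1.57 V; balancing electrons gives n = 2.
ΔG° = −nFE°cell = −(2)(96485)(+1.57) J/mol = −303 kJ/mol.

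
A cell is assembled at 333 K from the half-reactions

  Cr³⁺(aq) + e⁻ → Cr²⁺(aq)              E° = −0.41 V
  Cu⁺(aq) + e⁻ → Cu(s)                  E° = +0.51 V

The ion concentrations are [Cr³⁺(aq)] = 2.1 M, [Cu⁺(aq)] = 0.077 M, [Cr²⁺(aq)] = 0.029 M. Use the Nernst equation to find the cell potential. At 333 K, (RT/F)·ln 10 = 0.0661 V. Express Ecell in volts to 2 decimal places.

Since E°(Cu⁺/Cu) > E°(Cr³⁺/Cr²⁺), Cu⁺/Cu serves as the cathode.
The standard potential is +0.51 − (−0.41) = +0.92 V and the balanced reaction transfers n = 1 electron.
The balanced reaction is Cu⁺(aq) + Cr²⁺(aq) → Cu(s) + Cr³⁺(aq), so Q = [Cr³⁺(aq)] / ([Cu⁺(aq)]·[Cr²⁺(aq)]) = 940 and log Q = 2.973.
By the Nernst equation, E = +0.92 − (0.0661/1)·(2.973) = +0.72 V.

+0.72 V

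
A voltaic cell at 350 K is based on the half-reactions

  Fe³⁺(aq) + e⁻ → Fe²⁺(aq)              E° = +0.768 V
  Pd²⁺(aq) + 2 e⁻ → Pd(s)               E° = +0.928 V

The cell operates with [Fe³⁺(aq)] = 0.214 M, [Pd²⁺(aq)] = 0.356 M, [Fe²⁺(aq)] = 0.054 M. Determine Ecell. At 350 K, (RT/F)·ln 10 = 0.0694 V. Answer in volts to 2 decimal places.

+0.10 V

The Pd²⁺/Pd couple has the more positive E°, so it is the cathode; Fe³⁺/Fe²⁺ is the anode.
E°cell = +0.928 − (+0.768) = +0.160 V, with n = 2 electrons transferred.
Balancing gives Pd²⁺(aq) + 2 Fe²⁺(aq) → Pd(s) + 2 Fe³⁺(aq); hence Q = [Fe³⁺(aq)]^2 / ([Pd²⁺(aq)]·[Fe²⁺(aq)]^2) = 44.1 (log Q = 1.645).
E = E° − (0.0694/n)·log Q = +0.160 − (0.0694/2)(1.645) = +0.10 V.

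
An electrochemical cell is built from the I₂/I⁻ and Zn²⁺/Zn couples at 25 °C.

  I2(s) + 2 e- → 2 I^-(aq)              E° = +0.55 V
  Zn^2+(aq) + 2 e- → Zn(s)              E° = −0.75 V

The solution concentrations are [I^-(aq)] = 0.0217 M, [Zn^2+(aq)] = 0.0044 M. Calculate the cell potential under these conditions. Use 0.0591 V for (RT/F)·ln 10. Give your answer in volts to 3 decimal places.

I₂/I⁻ is reduced (cathode, E° = +0.55 V) and Zn²⁺/Zn is oxidized (anode).
E°cell = +0.55 − (−0.75) = +1.30 V, with n = 2 electrons transferred.
For the overall reaction I2(s) + Zn(s) → 2 I^-(aq) + Zn^2+(aq), Q = [I^-(aq)]^2·[Zn^2+(aq)] = 2.07×10^−6, giving log Q = −5.684.
E = E° − (0.0591/n)·log Q = +1.30 − (0.0591/2)(−5.684) = +1.468 V.

+1.468 V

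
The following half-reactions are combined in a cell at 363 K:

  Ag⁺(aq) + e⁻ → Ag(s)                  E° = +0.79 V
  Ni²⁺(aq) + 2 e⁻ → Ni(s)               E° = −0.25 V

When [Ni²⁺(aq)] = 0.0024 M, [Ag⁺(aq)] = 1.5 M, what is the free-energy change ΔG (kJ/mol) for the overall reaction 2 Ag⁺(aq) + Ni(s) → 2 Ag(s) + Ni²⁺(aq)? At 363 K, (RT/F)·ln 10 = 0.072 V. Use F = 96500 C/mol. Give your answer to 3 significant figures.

E°cell = +0.79 − (−0.25) = +1.04 V; the balanced reaction transfers n = 2 electrons.
The reaction quotient is [Ni²⁺(aq)] / [Ag⁺(aq)]^2 = 0.00107; by Nernst, E = +1.04 − (0.072/2)(−2.972) = +1.1470 V.
ΔG = −nFE = −(2)(96500)(+1.1470) J/mol = −221 kJ/mol.

−221 kJ/mol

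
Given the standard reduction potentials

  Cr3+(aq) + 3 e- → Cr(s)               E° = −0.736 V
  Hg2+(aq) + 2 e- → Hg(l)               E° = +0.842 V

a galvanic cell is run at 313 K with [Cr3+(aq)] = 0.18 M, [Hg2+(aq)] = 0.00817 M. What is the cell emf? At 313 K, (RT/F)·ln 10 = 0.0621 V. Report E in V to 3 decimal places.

+1.529 V

The Hg²⁺/Hg couple has the more positive E°, so it is the cathode; Cr³⁺/Cr is the anode.
The standard potential is +0.842 − (−0.736) = +1.578 V and the balanced reaction transfers n = 6 electrons.
Balancing gives 3 Hg2+(aq) + 2 Cr(s) → 3 Hg(l) + 2 Cr3+(aq); hence Q = [Cr3+(aq)]^2 / [Hg2+(aq)]^3 = 5.94×10^4 (log Q = 4.774).
Applying E = E° − (RT ln10/nF)·log Q gives +1.578 − (0.0621/6)(4.774) = +1.529 V.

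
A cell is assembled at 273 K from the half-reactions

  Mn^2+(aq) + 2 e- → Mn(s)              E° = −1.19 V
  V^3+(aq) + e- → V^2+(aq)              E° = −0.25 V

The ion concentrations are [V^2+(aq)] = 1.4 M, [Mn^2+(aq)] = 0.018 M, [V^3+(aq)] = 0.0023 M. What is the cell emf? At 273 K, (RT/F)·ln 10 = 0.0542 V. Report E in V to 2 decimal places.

V³⁺/V²⁺ is reduced (cathode, E° = −0.25 V) and Mn²⁺/Mn is oxidized (anode).
E°cell = E°cat − E°an = −0.25 − (−1.19) = +0.94 V; n = 2.
For the overall reaction 2 V^3+(aq) + Mn(s) → 2 V^2+(aq) + Mn^2+(aq), Q = ([V^2+(aq)]^2·[Mn^2+(aq)]) / [V^3+(aq)]^2 = 6.67×10^3, giving log Q = 3.824.
By the Nernst equation, E = +0.94 − (0.0542/2)·(3.824) = +0.84 V.

+0.84 V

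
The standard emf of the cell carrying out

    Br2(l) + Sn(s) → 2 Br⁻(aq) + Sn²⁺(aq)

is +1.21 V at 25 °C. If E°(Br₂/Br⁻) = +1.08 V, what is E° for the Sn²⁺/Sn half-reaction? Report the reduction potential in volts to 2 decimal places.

In the reaction as written the Br₂/Br⁻ couple is reduced (cathode) and Sn²⁺/Sn is oxidized (anode), so E°cell = E°(Br₂/Br⁻) − E°(Sn²⁺/Sn).
E°(Sn²⁺/Sn) = E°(cathode) − E°cell = +1.08 − (+1.21) = −0.13 V.

−0.13 V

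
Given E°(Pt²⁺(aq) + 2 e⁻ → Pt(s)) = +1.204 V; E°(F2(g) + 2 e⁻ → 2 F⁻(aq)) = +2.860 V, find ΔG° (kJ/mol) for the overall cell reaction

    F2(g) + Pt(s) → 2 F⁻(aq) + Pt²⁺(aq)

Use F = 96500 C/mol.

−320 kJ/mol

In the reaction as written F2(g) is reduced, so the F₂/F⁻ couple is the cathode and Pt²⁺/Pt is the anode.
E°cell = +2.860 − (+1.204) = +1.656 V; balancing electrons gives n = 2.
ΔG° = −nFE°cell = −(2)(96500)(+1.656) J/mol = −320 kJ/mol.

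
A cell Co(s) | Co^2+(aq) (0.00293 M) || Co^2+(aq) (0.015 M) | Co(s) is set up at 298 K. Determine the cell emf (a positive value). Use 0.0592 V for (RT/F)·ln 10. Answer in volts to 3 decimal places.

0.021 V

For a concentration cell E°cell = 0, since both electrodes use the same couple.
The compartment with the higher Co^2+(aq) concentration (0.015 M) acts as the cathode; ions are reduced there and produced at the dilute (0.00293 M) anode.
With n = 2, Ecell = −(0.0592/2)·log([dilute]/[conc]) = −(0.0592/2)·log(0.00293/0.015) = +0.021 V.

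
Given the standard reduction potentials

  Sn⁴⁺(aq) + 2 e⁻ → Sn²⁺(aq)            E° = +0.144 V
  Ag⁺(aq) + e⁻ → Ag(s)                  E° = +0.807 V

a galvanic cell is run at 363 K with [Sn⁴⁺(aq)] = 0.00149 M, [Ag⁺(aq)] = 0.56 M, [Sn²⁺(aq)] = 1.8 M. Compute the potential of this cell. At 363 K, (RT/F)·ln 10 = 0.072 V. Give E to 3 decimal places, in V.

+0.756 V

Since E°(Ag⁺/Ag) > E°(Sn⁴⁺/Sn²⁺), Ag⁺/Ag serves as the cathode.
E°cell = E°cat − E°an = +0.807 − (+0.144) = +0.663 V; n = 2.
Balancing gives 2 Ag⁺(aq) + Sn²⁺(aq) → 2 Ag(s) + Sn⁴⁺(aq); hence Q = [Sn⁴⁺(aq)] / ([Ag⁺(aq)]^2·[Sn²⁺(aq)]) = 0.00264 (log Q = −2.578).
By the Nernst equation, E = +0.663 − (0.072/2)·(−2.578) = +0.756 V.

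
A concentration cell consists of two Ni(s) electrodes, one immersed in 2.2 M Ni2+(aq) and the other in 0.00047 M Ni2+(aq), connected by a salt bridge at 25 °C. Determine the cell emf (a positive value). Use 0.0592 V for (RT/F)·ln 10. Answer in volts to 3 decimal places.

For a concentration cell E°cell = 0, since both electrodes use the same couple.
The compartment with the higher Ni2+(aq) concentration (2.2 M) acts as the cathode; ions are reduced there and produced at the dilute (0.00047 M) anode.
With n = 2, Ecell = −(0.0592/2)·log([dilute]/[conc]) = −(0.0592/2)·log(0.00047/2.2) = +0.109 V.

0.109 V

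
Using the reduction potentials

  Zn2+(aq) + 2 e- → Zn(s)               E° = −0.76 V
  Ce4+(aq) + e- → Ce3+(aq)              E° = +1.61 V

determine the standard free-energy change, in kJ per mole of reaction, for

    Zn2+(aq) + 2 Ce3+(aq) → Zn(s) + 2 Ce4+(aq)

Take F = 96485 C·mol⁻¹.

In the reaction as written Zn2+(aq) is reduced, so the Zn²⁺/Zn couple is the cathode and Ce⁴⁺/Ce³⁺ is the anode.
E°cell = −0.76 − (+1.61) = −2.37 V; balancing electrons gives n = 2.
ΔG° = −nFE°cell = −(2)(96485)(−2.37) J/mol = +457 kJ/mol.

+457 kJ/mol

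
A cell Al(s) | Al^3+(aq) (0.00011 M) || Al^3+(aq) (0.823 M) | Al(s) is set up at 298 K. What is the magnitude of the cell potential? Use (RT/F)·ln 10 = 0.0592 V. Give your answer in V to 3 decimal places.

0.076 V

For a concentration cell E°cell = 0, since both electrodes use the same couple.
The compartment with the higher Al^3+(aq) concentration (0.823 M) acts as the cathode; ions are reduced there and produced at the dilute (0.00011 M) anode.
With n = 3, Ecell = −(0.0592/3)·log([dilute]/[conc]) = −(0.0592/3)·log(0.00011/0.823) = +0.076 V.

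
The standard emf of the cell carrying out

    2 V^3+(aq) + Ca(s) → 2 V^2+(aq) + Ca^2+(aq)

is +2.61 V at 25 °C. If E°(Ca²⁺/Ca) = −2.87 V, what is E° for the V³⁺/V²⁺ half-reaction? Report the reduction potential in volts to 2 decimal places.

In the reaction as written the V³⁺/V²⁺ couple is reduced (cathode) and Ca²⁺/Ca is oxidized (anode), so E°cell = E°(V³⁺/V²⁺) − E°(Ca²⁺/Ca).
E°(V³⁺/V²⁺) = E°cell + E°(anode) = +2.61 + (−2.87) = −0.26 V.

−0.26 V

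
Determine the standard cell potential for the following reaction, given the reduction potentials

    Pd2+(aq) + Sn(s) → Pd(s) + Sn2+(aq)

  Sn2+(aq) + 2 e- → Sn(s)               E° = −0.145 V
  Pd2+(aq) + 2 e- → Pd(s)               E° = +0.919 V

In the reaction as written, Pd2+(aq) is reduced (cathode) and Sn2+(aq) is produced by oxidation at the anode.
E°cell = E°(cathode) − E°(anode) = +0.919 − (−0.145) = +1.064 V.

+1.064 V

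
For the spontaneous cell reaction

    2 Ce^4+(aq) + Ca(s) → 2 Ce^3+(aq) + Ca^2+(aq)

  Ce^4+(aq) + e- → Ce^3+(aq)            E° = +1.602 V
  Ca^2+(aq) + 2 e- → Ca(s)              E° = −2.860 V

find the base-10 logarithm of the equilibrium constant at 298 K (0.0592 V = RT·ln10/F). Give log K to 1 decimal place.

log K = 150.7

The Ce⁴⁺/Ce³⁺ couple is reduced (cathode); E°cell = +1.602 − (−2.860) = +4.462 V with n = 2.
At equilibrium E = 0, so log K = nE°cell / 0.0592 = (2)(+4.462) / 0.0592 = 150.7.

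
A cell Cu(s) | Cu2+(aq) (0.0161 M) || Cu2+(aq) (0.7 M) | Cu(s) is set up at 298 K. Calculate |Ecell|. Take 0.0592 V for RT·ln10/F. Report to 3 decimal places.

For a concentration cell E°cell = 0, since both electrodes use the same couple.
The compartment with the higher Cu2+(aq) concentration (0.7 M) acts as the cathode; ions are reduced there and produced at the dilute (0.0161 M) anode.
With n = 2, Ecell = −(0.0592/2)·log([dilute]/[conc]) = −(0.0592/2)·log(0.0161/0.7) = +0.048 V.

0.048 V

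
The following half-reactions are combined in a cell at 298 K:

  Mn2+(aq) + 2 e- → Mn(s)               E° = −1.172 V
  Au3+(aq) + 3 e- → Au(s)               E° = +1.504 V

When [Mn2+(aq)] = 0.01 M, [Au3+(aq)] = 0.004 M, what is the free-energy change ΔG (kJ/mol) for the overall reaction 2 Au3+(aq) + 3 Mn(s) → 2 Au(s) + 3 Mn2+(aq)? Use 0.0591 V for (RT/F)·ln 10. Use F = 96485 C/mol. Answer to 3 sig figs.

With Au³⁺/Au reduced at the cathode, E°cell = +1.504 − (−1.172) = +2.676 V and n = 6.
The reaction quotient is [Mn2+(aq)]^3 / [Au3+(aq)]^2 = 0.0625; by Nernst, E = +2.676 − (0.0591/6)(−1.204) = +2.6879 V.
Finally ΔG = −nFE = −(6)(96485 C/mol)(+2.6879 V) = −1560 kJ/mol.

−1560 kJ/mol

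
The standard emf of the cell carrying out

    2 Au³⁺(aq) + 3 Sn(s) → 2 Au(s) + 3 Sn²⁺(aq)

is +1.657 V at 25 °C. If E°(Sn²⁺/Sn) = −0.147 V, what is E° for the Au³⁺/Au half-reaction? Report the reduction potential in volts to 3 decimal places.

In the reaction as written the Au³⁺/Au couple is reduced (cathode) and Sn²⁺/Sn is oxidized (anode), so E°cell = E°(Au³⁺/Au) − E°(Sn²⁺/Sn).
E°(Au³⁺/Au) = E°cell + E°(anode) = +1.657 + (−0.147) = +1.510 V.

+1.510 V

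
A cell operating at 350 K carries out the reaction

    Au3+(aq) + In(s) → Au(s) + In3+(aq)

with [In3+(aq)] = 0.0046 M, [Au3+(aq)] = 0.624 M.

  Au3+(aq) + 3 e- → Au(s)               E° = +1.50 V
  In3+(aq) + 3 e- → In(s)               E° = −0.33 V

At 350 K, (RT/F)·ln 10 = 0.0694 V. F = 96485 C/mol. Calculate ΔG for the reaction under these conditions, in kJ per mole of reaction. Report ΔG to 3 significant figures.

E°cell = +1.50 − (−0.33) = +1.83 V; the balanced reaction transfers n = 3 electrons.
The reaction quotient is [In3+(aq)] / [Au3+(aq)] = 0.00737; by Nernst, E = +1.83 − (0.0694/3)(−2.132) = +1.8793 V.
ΔG = −nFE = −(3)(96485)(+1.8793) J/mol = −544 kJ/mol.

−544 kJ/mol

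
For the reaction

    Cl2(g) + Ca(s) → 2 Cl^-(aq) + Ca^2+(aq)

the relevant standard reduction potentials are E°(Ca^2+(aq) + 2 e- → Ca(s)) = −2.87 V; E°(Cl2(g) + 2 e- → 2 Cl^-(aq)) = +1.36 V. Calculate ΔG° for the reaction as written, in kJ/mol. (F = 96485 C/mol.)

−816 kJ/mol

In the reaction as written Cl2(g) is reduced, so the Cl₂/Cl⁻ couple is the cathode and Ca²⁺/Ca is the anode.
E°cell = +1.36 − (−2.87) = +4.23 V; balancing electrons gives n = 2.
ΔG° = −nFE°cell = −(2)(96485)(+4.23) J/mol = −816 kJ/mol.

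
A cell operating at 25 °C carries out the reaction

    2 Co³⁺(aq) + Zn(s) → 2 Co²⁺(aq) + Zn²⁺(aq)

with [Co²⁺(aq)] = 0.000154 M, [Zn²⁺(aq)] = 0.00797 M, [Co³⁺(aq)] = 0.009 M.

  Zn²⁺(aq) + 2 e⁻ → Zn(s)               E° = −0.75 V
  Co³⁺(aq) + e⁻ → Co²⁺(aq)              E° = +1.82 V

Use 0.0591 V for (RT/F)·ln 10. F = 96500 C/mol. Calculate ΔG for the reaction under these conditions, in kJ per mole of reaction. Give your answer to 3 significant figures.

E°cell = +1.82 − (−0.75) = +2.57 V; the balanced reaction transfers n = 2 electrons.
Q = ([Co²⁺(aq)]^2·[Zn²⁺(aq)]) / [Co³⁺(aq)]^2 = 2.33×10^−6, so log Q = −5.632 and E = +2.57 − (0.0591/2)(−5.632) = +2.7364 V.
Then ΔG = −nFE = −2 × 96500 × +2.7364 J/mol = −528 kJ/mol.

−528 kJ/mol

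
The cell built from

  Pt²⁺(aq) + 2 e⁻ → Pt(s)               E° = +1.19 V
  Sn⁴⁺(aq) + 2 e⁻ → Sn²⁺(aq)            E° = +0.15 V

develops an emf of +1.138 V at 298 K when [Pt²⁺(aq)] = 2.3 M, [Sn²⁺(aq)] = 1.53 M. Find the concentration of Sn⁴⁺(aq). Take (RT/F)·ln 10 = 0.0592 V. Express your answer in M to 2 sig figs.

0.0017 M

The Pt²⁺/Pt couple has the larger reduction potential, so it is the cathode: E°cell = +1.19 − (+0.15) = +1.04 V and n = 2.
From the Nernst equation, log Q = n(E° − E)/0.0592 = 2·(+1.04 − (+1.138))/0.0592 = −3.311.
For Pt²⁺(aq) + Sn²⁺(aq) → Pt(s) + Sn⁴⁺(aq), the reaction quotient is Q = [Sn⁴⁺(aq)] / ([Pt²⁺(aq)]·[Sn²⁺(aq)]).
Substituting the known concentrations and solving, log [Sn⁴⁺(aq)] = −2.765 and [Sn⁴⁺(aq)] = 0.0017 M.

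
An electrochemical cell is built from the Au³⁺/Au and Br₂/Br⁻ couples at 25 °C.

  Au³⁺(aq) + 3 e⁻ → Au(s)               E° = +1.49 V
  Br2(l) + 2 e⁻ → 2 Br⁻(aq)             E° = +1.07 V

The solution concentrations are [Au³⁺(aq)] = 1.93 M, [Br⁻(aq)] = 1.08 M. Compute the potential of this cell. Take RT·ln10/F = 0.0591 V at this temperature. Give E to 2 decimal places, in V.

Au³⁺/Au is reduced (cathode, E° = +1.49 V) and Br₂/Br⁻ is oxidized (anode).
E°cell = +1.49 − (+1.07) = +0.42 V, with n = 6 electrons transferred.
The balanced reaction is 2 Au³⁺(aq) + 6 Br⁻(aq) → 2 Au(s) + 3 Br2(l), so Q = 1 / ([Au³⁺(aq)]^2·[Br⁻(aq)]^6) = 0.169 and log Q = −0.772.
Applying E = E° − (RT ln10/nF)·log Q gives +0.42 − (0.0591/6)(−0.772) = +0.43 V.

+0.43 V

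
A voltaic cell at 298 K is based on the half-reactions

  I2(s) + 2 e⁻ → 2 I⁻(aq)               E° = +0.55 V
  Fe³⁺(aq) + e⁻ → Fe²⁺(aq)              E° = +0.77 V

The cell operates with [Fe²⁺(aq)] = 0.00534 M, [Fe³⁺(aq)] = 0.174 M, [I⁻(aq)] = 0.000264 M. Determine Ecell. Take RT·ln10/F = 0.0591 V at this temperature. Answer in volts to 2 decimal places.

+0.10 V

The Fe³⁺/Fe²⁺ couple has the more positive E°, so it is the cathode; I₂/I⁻ is the anode.
E°cell = E°cat − E°an = +0.77 − (+0.55) = +0.22 V; n = 2.
The balanced reaction is 2 Fe³⁺(aq) + 2 I⁻(aq) → 2 Fe²⁺(aq) + I2(s), so Q = [Fe²⁺(aq)]^2 / ([Fe³⁺(aq)]^2·[I⁻(aq)]^2) = 1.35×10^4 and log Q = 4.131.
By the Nernst equation, E = +0.22 − (0.0591/2)·(4.131) = +0.10 V.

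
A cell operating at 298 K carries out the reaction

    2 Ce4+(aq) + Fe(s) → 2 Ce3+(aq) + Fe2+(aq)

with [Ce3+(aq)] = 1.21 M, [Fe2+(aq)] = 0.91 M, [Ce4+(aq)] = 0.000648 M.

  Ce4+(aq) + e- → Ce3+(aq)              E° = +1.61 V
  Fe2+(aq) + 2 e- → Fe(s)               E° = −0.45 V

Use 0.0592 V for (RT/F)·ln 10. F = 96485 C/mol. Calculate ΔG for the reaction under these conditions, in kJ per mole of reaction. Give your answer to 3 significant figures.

With Ce⁴⁺/Ce³⁺ reduced at the cathode, E°cell = +1.61 − (−0.45) = +2.06 V and n = 2.
Here Q = ([Ce3+(aq)]^2·[Fe2+(aq)]) / [Ce4+(aq)]^2 = 3.17×10^6 (log Q = 6.501), giving E = +2.06 − (0.0592/2)·(6.501) = +1.8676 V.
Then ΔG = −nFE = −2 × 96485 × +1.8676 J/mol = −360 kJ/mol.

−360 kJ/mol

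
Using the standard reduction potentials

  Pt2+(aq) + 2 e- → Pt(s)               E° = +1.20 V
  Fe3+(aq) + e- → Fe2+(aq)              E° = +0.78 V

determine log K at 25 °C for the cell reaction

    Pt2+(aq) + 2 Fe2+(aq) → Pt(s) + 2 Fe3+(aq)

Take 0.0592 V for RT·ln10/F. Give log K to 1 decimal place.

The Pt²⁺/Pt couple is reduced (cathode); E°cell = +1.20 − (+0.78) = +0.42 V with n = 2.
At equilibrium E = 0, so log K = nE°cell / 0.0592 = (2)(+0.42) / 0.0592 = 14.2.

log K = 14.2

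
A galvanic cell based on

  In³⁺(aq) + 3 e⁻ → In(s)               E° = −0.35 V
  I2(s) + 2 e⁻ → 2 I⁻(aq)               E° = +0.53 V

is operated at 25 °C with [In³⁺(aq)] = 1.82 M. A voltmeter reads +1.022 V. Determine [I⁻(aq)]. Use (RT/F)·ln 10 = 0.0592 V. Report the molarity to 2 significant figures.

0.0033 M

With I₂/I⁻ at the cathode and In³⁺/In at the anode, E°cell = +0.53 − (−0.35) = +0.88 V (n = 6).
From the Nernst equation, log Q = n(E° − E)/0.0592 = 6·(+0.88 − (+1.022))/0.0592 = −14.392.
Balancing electrons gives 3 I2(s) + 2 In(s) → 6 I⁻(aq) + 2 In³⁺(aq); thus Q = [I⁻(aq)]^6·[In³⁺(aq)]^2.
Isolating [I⁻(aq)] in Q = 10^{−14.392} yields log [I⁻(aq)] = −2.485, i.e. 0.0033 M.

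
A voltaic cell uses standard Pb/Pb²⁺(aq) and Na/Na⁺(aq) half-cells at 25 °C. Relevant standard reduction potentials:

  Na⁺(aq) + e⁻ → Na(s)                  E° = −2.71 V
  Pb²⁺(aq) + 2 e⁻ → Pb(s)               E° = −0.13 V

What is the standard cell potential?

Of the two couples in this cell, the one with the more positive reduction potential is reduced at the cathode: here that is Pb²⁺/Pb (−0.13 V); Na⁺/Na (−2.71 V) is the anode.
E°cell = E°(cathode) − E°(anode) = −0.13 − (−2.71) = +2.58 V.

+2.58 V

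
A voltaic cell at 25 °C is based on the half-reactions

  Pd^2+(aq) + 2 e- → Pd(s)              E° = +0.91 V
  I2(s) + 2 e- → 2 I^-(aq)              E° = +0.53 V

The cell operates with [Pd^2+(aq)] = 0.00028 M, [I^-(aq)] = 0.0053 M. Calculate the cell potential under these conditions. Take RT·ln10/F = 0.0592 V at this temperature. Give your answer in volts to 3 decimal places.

+0.140 V

Since E°(Pd²⁺/Pd) > E°(I₂/I⁻), Pd²⁺/Pd serves as the cathode.
E°cell = E°cat − E°an = +0.91 − (+0.53) = +0.38 V; n = 2.
For the overall reaction Pd^2+(aq) + 2 I^-(aq) → Pd(s) + I2(s), Q = 1 / ([Pd^2+(aq)]·[I^-(aq)]^2) = 1.27×10^8, giving log Q = 8.104.
Applying E = E° − (RT ln10/nF)·log Q gives +0.38 − (0.0592/2)(8.104) = +0.140 V.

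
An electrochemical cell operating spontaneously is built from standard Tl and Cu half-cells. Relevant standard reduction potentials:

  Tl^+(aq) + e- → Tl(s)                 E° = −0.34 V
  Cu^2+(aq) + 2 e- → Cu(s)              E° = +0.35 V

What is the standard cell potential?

Of the two couples in this cell, the one with the more positive reduction potential is reduced at the cathode: here that is Cu²⁺/Cu (+0.35 V); Tl⁺/Tl (−0.34 V) is the anode.
E°cell = E°(cathode) − E°(anode) = +0.35 − (−0.34) = +0.69 V.

+0.69 V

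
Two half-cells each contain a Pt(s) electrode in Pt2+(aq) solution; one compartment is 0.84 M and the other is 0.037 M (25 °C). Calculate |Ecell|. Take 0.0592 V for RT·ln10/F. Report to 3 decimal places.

For a concentration cell E°cell = 0, since both electrodes use the same couple.
The compartment with the higher Pt2+(aq) concentration (0.84 M) acts as the cathode; ions are reduced there and produced at the dilute (0.037 M) anode.
With n = 2, Ecell = −(0.0592/2)·log([dilute]/[conc]) = −(0.0592/2)·log(0.037/0.84) = +0.040 V.

0.040 V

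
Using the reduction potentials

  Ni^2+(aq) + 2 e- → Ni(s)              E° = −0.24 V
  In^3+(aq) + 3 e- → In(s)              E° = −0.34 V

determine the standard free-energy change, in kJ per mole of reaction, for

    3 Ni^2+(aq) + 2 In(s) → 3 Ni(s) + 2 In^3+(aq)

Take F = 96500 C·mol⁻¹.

In the reaction as written Ni^2+(aq) is reduced, so the Ni²⁺/Ni couple is the cathode and In³⁺/In is the anode.
E°cell = −0.24 − (−0.34) = +0.10 V; balancing electrons gives n = 6.
ΔG° = −nFE°cell = −(6)(96500)(+0.10) J/mol = −57.9 kJ/mol.

−57.9 kJ/mol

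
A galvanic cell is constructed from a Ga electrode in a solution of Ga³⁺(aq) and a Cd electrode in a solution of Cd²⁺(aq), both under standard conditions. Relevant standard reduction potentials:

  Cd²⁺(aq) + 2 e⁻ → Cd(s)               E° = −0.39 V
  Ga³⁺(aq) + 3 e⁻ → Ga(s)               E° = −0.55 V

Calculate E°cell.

+0.16 V

The Cd²⁺/Cd couple has the higher E°, so Cd ion is reduced (cathode) and Ga is oxidized (anode).
E°cell = E°(cathode) − E°(anode) = −0.39 − (−0.55) = +0.16 V.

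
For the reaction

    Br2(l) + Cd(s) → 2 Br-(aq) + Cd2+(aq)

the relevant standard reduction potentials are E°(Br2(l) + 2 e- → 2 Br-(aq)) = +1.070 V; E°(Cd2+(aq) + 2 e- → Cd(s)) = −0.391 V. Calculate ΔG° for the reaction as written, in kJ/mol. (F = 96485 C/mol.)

In the reaction as written Br2(l) is reduced, so the Br₂/Br⁻ couple is the cathode and Cd²⁺/Cd is the anode.
E°cell = +1.070 − (−0.391) = +1.461 V; balancing electrons gives n = 2.
ΔG° = −nFE°cell = −(2)(96485)(+1.461) J/mol = −282 kJ/mol.

−282 kJ/mol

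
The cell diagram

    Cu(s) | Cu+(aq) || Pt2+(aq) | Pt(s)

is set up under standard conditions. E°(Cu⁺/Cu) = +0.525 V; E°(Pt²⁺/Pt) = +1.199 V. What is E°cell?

By convention the left-hand electrode in cell notation is the anode (oxidation) and the right-hand electrode is the cathode (reduction).
E°cell = E°(right) − E°(left) = +1.199 − (+0.525) = +0.674 V.

+0.674 V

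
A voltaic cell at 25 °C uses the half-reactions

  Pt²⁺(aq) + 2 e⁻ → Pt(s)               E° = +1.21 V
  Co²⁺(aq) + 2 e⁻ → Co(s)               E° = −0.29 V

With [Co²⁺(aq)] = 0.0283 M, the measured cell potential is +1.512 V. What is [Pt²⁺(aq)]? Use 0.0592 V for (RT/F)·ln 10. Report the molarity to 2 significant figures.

Pt²⁺/Pt is the cathode (higher E°); E°cell = +1.21 − (−0.29) = +1.50 V with n = 2.
Since E = E° − (0.0592/n)·log Q, log Q = n(E° − E)/0.0592 = −0.405.
For Pt²⁺(aq) + Co(s) → Pt(s) + Co²⁺(aq), the reaction quotient is Q = [Co²⁺(aq)] / [Pt²⁺(aq)].
Solving for the unknown gives log [Pt²⁺(aq)] = −1.143, so [Pt²⁺(aq)] ≈ 0.072 M.

0.072 M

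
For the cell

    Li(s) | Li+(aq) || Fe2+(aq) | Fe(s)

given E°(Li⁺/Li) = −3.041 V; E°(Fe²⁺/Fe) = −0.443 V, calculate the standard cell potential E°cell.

+2.598 V

By convention the left-hand electrode in cell notation is the anode (oxidation) and the right-hand electrode is the cathode (reduction).
E°cell = E°(right) − E°(left) = −0.443 − (−3.041) = +2.598 V.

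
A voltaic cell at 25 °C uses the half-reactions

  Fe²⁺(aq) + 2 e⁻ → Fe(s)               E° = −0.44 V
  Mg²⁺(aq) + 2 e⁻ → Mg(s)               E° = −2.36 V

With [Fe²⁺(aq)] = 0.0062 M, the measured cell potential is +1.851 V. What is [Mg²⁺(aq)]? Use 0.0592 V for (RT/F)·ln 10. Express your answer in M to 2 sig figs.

The Fe²⁺/Fe couple has the larger reduction potential, so it is the cathode: E°cell = −0.44 − (−2.36) = +1.92 V and n = 2.
Since E = E° − (0.0592/n)·log Q, log Q = n(E° − E)/0.0592 = 2.331.
Balancing electrons gives Fe²⁺(aq) + Mg(s) → Fe(s) + Mg²⁺(aq); thus Q = [Mg²⁺(aq)] / [Fe²⁺(aq)].
Substituting the known concentrations and solving, log [Mg²⁺(aq)] = 0.123 and [Mg²⁺(aq)] = 1.3 M.

1.3 M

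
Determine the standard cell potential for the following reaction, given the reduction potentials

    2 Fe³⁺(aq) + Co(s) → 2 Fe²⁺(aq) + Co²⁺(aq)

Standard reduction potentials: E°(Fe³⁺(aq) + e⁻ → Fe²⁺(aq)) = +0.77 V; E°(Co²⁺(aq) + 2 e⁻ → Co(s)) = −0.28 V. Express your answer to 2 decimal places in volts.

+1.05 V

Fe³⁺(aq) gains electrons, so the Fe³⁺/Fe²⁺ couple is the cathode; the Co²⁺/Co couple is the anode.
E°cell = E°(cathode) − E°(anode) = +0.77 − (−0.28) = +1.05 V.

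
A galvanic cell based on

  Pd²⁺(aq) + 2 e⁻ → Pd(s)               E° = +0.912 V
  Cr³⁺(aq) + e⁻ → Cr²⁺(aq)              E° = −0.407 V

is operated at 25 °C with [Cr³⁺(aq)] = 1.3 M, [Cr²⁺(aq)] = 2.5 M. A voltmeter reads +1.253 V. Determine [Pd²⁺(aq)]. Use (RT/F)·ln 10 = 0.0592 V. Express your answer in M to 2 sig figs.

0.0016 M

With Pd²⁺/Pd at the cathode and Cr³⁺/Cr²⁺ at the anode, E°cell = +0.912 − (−0.407) = +1.319 V (n = 2).
From the Nernst equation, log Q = n(E° − E)/0.0592 = 2·(+1.319 − (+1.253))/0.0592 = 2.230.
The balanced reaction is Pd²⁺(aq) + 2 Cr²⁺(aq) → Pd(s) + 2 Cr³⁺(aq), so Q = [Cr³⁺(aq)]^2 / ([Pd²⁺(aq)]·[Cr²⁺(aq)]^2).
Substituting the known concentrations and solving, log [Pd²⁺(aq)] = −2.798 and [Pd²⁺(aq)] = 0.0016 M.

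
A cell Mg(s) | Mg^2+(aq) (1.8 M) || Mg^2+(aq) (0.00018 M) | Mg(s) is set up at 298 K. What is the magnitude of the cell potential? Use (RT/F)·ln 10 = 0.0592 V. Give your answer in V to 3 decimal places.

For a concentration cell E°cell = 0, since both electrodes use the same couple.
The compartment with the higher Mg^2+(aq) concentration (1.8 M) acts as the cathode; ions are reduced there and produced at the dilute (0.00018 M) anode.
With n = 2, Ecell = −(0.0592/2)·log([dilute]/[conc]) = −(0.0592/2)·log(0.00018/1.8) = +0.118 V.

0.118 V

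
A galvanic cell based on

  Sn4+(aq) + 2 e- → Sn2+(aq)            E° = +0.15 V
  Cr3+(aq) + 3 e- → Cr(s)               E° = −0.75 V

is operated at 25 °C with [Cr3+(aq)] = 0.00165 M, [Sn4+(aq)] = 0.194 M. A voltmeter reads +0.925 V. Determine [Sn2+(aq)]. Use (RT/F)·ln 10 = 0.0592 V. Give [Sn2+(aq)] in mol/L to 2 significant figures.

Sn⁴⁺/Sn²⁺ is the cathode (higher E°); E°cell = +0.15 − (−0.75) = +0.90 V with n = 6.
From the Nernst equation, log Q = n(E° − E)/0.0592 = 6·(+0.90 − (+0.925))/0.0592 = −2.534.
Balancing electrons gives 3 Sn4+(aq) + 2 Cr(s) → 3 Sn2+(aq) + 2 Cr3+(aq); thus Q = ([Sn2+(aq)]^3·[Cr3+(aq)]^2) / [Sn4+(aq)]^3.
Substituting the known concentrations and solving, log [Sn2+(aq)] = 0.298 and [Sn2+(aq)] = 2.0 M.

2.0 M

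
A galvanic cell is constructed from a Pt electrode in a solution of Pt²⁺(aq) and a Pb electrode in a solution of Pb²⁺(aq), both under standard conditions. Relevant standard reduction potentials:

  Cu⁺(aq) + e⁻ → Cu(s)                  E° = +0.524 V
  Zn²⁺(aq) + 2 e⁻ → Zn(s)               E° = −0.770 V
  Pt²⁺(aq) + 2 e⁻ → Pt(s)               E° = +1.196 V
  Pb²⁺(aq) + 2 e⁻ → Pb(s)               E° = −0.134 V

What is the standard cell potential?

Of the two couples in this cell, the one with the more positive reduction potential is reduced at the cathode: here that is Pt²⁺/Pt (+1.196 V); Pb²⁺/Pb (−0.134 V) is the anode.
E°cell = E°(cathode) − E°(anode) = +1.196 − (−0.134) = +1.330 V.

+1.330 V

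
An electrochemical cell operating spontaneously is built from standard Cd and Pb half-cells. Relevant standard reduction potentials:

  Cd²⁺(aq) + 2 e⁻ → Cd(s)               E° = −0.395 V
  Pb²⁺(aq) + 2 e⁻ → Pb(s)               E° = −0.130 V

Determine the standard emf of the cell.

+0.265 V

Of the two couples in this cell, the one with the more positive reduction potential is reduced at the cathode: here that is Pb²⁺/Pb (−0.130 V); Cd²⁺/Cd (−0.395 V) is the anode.
E°cell = E°(cathode) − E°(anode) = −0.130 − (−0.395) = +0.265 V.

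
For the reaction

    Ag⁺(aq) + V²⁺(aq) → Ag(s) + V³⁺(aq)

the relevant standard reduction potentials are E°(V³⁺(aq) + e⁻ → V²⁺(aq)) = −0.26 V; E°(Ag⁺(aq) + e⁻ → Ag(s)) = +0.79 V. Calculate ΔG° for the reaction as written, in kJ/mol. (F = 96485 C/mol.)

−101 kJ/mol

In the reaction as written Ag⁺(aq) is reduced, so the Ag⁺/Ag couple is the cathode and V³⁺/V²⁺ is the anode.
E°cell = +0.79 − (−0.26) = +1.05 V; balancing electrons gives n = 1.
ΔG° = −nFE°cell = −(1)(96485)(+1.05) J/mol = −101 kJ/mol.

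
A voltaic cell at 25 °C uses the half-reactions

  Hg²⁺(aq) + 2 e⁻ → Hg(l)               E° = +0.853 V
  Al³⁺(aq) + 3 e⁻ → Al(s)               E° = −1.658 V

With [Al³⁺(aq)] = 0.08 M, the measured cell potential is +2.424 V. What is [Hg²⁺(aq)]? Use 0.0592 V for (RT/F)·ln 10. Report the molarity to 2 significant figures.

0.00021 M

Hg²⁺/Hg is the cathode (higher E°); E°cell = +0.853 − (−1.658) = +2.511 V with n = 6.
Rearranging E = E° − (0.0592/n)·log Q gives log Q = 6(+2.511 − (+2.424))/0.0592 = 8.818.
Balancing electrons gives 3 Hg²⁺(aq) + 2 Al(s) → 3 Hg(l) + 2 Al³⁺(aq); thus Q = [Al³⁺(aq)]^2 / [Hg²⁺(aq)]^3.
Substituting the known concentrations and solving, log [Hg²⁺(aq)] = −3.671 and [Hg²⁺(aq)] = 0.00021 M.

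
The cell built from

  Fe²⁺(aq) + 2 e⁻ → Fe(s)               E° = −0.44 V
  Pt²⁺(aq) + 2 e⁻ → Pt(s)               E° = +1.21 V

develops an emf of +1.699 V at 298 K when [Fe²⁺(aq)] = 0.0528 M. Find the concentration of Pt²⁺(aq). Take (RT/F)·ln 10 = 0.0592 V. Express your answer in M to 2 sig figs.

2.4 M

The Pt²⁺/Pt couple has the larger reduction potential, so it is the cathode: E°cell = +1.21 − (−0.44) = +1.65 V and n = 2.
Rearranging E = E° − (0.0592/n)·log Q gives log Q = 2(+1.65 − (+1.699))/0.0592 = −1.655.
The balanced reaction is Pt²⁺(aq) + Fe(s) → Pt(s) + Fe²⁺(aq), so Q = [Fe²⁺(aq)] / [Pt²⁺(aq)].
Solving for the unknown gives log [Pt²⁺(aq)] = 0.378, so [Pt²⁺(aq)] ≈ 2.4 M.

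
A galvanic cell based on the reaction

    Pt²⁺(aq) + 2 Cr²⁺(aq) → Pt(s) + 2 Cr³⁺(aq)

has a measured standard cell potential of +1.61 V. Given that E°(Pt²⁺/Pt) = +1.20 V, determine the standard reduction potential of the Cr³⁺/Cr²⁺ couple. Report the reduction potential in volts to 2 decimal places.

In the reaction as written the Pt²⁺/Pt couple is reduced (cathode) and Cr³⁺/Cr²⁺ is oxidized (anode), so E°cell = E°(Pt²⁺/Pt) − E°(Cr³⁺/Cr²⁺).
E°(Cr³⁺/Cr²⁺) = E°(cathode) − E°cell = +1.20 − (+1.61) = −0.41 V.

−0.41 V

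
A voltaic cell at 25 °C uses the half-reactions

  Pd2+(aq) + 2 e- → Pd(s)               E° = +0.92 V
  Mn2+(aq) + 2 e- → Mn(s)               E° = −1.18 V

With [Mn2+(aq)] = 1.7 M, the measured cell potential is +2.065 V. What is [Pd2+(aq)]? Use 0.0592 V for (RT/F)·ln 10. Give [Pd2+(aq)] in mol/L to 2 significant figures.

Pd²⁺/Pd is the cathode (higher E°); E°cell = +0.92 − (−1.18) = +2.10 V with n = 2.
Rearranging E = E° − (0.0592/n)·log Q gives log Q = 2(+2.10 − (+2.065))/0.0592 = 1.182.
The balanced reaction is Pd2+(aq) + Mn(s) → Pd(s) + Mn2+(aq), so Q = [Mn2+(aq)] / [Pd2+(aq)].
Substituting the known concentrations and solving, log [Pd2+(aq)] = −0.952 and [Pd2+(aq)] = 0.11 M.

0.11 M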